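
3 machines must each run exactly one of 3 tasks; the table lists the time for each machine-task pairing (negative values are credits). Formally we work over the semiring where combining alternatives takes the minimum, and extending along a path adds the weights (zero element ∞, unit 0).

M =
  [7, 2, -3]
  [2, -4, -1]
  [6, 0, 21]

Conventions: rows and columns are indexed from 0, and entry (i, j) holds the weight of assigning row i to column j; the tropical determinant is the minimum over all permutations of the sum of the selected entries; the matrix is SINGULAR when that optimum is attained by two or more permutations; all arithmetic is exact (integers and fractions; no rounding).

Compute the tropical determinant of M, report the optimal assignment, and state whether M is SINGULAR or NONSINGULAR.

σ = (0, 1, 2): 7 + (-4) + 21 = 24
σ = (0, 2, 1): 7 + (-1) + 0 = 6
σ = (1, 0, 2): 2 + 2 + 21 = 25
σ = (1, 2, 0): 2 + (-1) + 6 = 7
σ = (2, 0, 1): (-3) + 2 + 0 = -1
σ = (2, 1, 0): (-3) + (-4) + 6 = -1
Optimal value attained by: σ = (2, 0, 1).
Answer: det⊕(M) = -1; verdict: SINGULAR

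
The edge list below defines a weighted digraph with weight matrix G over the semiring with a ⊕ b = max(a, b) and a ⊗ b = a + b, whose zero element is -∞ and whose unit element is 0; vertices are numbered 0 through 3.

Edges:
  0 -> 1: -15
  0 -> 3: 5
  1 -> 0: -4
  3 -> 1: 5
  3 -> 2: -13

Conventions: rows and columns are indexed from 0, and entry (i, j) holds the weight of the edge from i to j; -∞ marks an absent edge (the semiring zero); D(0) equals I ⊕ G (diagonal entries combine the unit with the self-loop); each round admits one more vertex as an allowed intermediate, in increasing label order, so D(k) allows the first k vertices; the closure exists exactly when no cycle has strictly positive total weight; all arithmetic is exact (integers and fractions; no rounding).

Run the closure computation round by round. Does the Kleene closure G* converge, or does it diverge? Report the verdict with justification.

D(0):
  [0, -15, -∞, 5]
  [-4, 0, -∞, -∞]
  [-∞, -∞, 0, -∞]
  [-∞, 5, -13, 0]
D(1):
  [0, -15, -∞, 5]
  [-4, 0, -∞, 1]
  [-∞, -∞, 0, -∞]
  [-∞, 5, -13, 0]
Detection: at round 2, diagonal entry (3, 3) turns strictly positive.
Key observation: the cycle 3->1->0->3 has total weight 5 + (-4) + 5, which is strictly positive.
Answer: DIVERGES — positive cycle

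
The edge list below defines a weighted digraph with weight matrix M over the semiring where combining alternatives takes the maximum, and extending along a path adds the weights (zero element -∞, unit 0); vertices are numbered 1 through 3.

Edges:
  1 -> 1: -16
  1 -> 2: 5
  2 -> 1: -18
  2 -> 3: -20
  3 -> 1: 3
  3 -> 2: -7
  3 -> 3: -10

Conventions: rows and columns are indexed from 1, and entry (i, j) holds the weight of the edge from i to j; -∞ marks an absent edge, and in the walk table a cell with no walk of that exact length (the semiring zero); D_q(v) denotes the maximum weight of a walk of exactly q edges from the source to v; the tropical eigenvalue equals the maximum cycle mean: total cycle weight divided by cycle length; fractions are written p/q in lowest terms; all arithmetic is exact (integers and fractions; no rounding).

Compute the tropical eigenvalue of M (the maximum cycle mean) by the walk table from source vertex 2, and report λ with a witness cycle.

q=0: [-∞, 0, -∞]
q=1: [-18, -∞, -20]
q=2: [-17, -13, -30]
q=3: [-27, -12, -33]
Optimal cycle mean attained by: cycle 1->2->3->1, total 5 + (-20) + 3, length 3.
Answer: λ = -4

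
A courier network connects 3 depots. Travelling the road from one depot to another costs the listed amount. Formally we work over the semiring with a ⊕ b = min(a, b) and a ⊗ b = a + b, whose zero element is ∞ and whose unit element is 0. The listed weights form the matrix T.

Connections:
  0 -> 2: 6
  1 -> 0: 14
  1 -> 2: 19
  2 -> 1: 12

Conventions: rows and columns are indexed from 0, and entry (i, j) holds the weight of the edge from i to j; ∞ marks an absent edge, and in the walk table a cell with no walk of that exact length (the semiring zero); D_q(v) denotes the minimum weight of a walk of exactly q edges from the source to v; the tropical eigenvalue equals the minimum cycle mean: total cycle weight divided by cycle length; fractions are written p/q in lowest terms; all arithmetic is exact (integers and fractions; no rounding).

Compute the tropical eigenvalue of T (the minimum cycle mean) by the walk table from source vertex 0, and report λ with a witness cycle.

q=0: [0, ∞, ∞]
q=1: [∞, ∞, 6]
q=2: [∞, 18, ∞]
q=3: [32, ∞, 37]
Optimal cycle mean attained by: cycle 0->2->1->0, total 6 + 12 + 14, length 3.
Answer: λ = 32/3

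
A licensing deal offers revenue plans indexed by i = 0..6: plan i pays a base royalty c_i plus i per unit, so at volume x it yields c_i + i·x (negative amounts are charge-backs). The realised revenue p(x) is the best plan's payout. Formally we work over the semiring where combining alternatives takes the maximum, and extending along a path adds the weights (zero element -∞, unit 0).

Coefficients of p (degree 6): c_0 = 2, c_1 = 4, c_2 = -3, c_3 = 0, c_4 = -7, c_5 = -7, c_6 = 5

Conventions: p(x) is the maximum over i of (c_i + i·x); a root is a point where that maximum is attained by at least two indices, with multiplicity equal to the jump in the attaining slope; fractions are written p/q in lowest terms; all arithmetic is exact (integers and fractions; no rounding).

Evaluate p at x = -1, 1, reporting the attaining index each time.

p(-1) = max(2+0·(-1)=2, 4+1·(-1)=3, -3+2·(-1)=-5, 0+3·(-1)=-3, -7+4·(-1)=-11, -7+5·(-1)=-12, 5+6·(-1)=-1) = 3 (attained by i=1)
p(1) = max(2+0·1=2, 4+1·1=5, -3+2·1=-1, 0+3·1=3, -7+4·1=-3, -7+5·1=-2, 5+6·1=11) = 11 (attained by i=6)
Answer: p(-1) = 3; p(1) = 11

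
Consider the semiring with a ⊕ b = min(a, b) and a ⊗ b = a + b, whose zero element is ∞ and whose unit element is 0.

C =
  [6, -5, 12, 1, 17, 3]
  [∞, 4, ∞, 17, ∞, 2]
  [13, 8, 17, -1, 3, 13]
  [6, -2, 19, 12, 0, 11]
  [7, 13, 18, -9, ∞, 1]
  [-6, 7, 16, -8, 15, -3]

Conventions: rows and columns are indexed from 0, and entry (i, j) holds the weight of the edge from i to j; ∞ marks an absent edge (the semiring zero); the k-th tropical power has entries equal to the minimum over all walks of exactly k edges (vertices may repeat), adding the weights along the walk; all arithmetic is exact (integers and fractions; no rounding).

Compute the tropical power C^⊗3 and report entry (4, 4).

C^⊗2:
  [-3, -1, 18, -5, 1, -3]
  [-4, 8, 18, -6, 17, -1]
  [5, -3, 18, -6, -1, 4]
  [5, 1, 18, -9, 12, 0]
  [-5, -11, 10, -7, -9, -2]
  [-9, -11, 6, -11, -8, -6]
C^⊗3:
  [-9, -8, 9, -11, -5, -6]
  [-7, -9, 8, -9, -6, -4]
  [-2, -8, 13, -10, -6, -1]
  [-6, -11, 10, -8, -9, -3]
  [-8, -10, 7, -18, -7, -9]
  [-12, -14, 3, -17, -11, -9]
Key observation: the optimum is the walk 4->5->3->4, with weight 1 + (-8) + 0 = -7.
Optimal value attained by: walk 4->5->3->4.
Answer: (C^⊗3)[4][4] = -7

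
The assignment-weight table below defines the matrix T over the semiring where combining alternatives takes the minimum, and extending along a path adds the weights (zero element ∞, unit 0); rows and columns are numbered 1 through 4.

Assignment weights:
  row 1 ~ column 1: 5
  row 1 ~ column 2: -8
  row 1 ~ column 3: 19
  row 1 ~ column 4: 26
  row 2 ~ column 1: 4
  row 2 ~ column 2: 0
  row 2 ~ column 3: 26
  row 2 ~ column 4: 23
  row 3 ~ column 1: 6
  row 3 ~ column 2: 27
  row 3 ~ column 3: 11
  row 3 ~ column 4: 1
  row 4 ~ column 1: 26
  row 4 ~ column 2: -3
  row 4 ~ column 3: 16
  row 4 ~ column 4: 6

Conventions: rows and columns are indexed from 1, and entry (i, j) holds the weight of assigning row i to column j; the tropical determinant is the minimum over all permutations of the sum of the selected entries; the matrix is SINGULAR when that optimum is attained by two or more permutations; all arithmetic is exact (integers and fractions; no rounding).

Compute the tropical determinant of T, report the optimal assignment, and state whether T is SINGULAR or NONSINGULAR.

σ = (1, 2, 3, 4): 5 + 0 + 11 + 6 = 22
σ = (1, 2, 4, 3): 5 + 0 + 1 + 16 = 22
σ = (1, 3, 2, 4): 5 + 26 + 27 + 6 = 64
σ = (1, 3, 4, 2): 5 + 26 + 1 + (-3) = 29
σ = (1, 4, 2, 3): 5 + 23 + 27 + 16 = 71
σ = (1, 4, 3, 2): 5 + 23 + 11 + (-3) = 36
σ = (2, 1, 3, 4): (-8) + 4 + 11 + 6 = 13
σ = (2, 1, 4, 3): (-8) + 4 + 1 + 16 = 13
σ = (2, 3, 1, 4): (-8) + 26 + 6 + 6 = 30
σ = (2, 3, 4, 1): (-8) + 26 + 1 + 26 = 45
σ = (2, 4, 1, 3): (-8) + 23 + 6 + 16 = 37
σ = (2, 4, 3, 1): (-8) + 23 + 11 + 26 = 52
σ = (3, 1, 2, 4): 19 + 4 + 27 + 6 = 56
σ = (3, 1, 4, 2): 19 + 4 + 1 + (-3) = 21
σ = (3, 2, 1, 4): 19 + 0 + 6 + 6 = 31
σ = (3, 2, 4, 1): 19 + 0 + 1 + 26 = 46
σ = (3, 4, 1, 2): 19 + 23 + 6 + (-3) = 45
σ = (3, 4, 2, 1): 19 + 23 + 27 + 26 = 95
σ = (4, 1, 2, 3): 26 + 4 + 27 + 16 = 73
σ = (4, 1, 3, 2): 26 + 4 + 11 + (-3) = 38
σ = (4, 2, 1, 3): 26 + 0 + 6 + 16 = 48
σ = (4, 2, 3, 1): 26 + 0 + 11 + 26 = 63
σ = (4, 3, 1, 2): 26 + 26 + 6 + (-3) = 55
σ = (4, 3, 2, 1): 26 + 26 + 27 + 26 = 105
Optimal value attained by: σ = (2, 1, 3, 4).
Answer: det⊕(T) = 13; verdict: SINGULAR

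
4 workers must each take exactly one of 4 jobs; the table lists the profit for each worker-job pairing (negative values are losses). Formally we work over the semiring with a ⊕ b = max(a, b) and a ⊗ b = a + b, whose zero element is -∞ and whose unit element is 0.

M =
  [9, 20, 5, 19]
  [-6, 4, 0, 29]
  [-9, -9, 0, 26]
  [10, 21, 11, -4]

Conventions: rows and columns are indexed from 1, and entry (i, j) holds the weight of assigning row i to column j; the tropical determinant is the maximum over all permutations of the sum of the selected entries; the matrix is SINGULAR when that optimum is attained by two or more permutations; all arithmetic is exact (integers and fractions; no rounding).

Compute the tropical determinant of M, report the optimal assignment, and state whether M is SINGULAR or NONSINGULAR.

σ = (1, 2, 3, 4): 9 + 4 + 0 + (-4) = 9
σ = (1, 2, 4, 3): 9 + 4 + 26 + 11 = 50
σ = (1, 3, 2, 4): 9 + 0 + (-9) + (-4) = -4
σ = (1, 3, 4, 2): 9 + 0 + 26 + 21 = 56
σ = (1, 4, 2, 3): 9 + 29 + (-9) + 11 = 40
σ = (1, 4, 3, 2): 9 + 29 + 0 + 21 = 59
σ = (2, 1, 3, 4): 20 + (-6) + 0 + (-4) = 10
σ = (2, 1, 4, 3): 20 + (-6) + 26 + 11 = 51
σ = (2, 3, 1, 4): 20 + 0 + (-9) + (-4) = 7
σ = (2, 3, 4, 1): 20 + 0 + 26 + 10 = 56
σ = (2, 4, 1, 3): 20 + 29 + (-9) + 11 = 51
σ = (2, 4, 3, 1): 20 + 29 + 0 + 10 = 59
σ = (3, 1, 2, 4): 5 + (-6) + (-9) + (-4) = -14
σ = (3, 1, 4, 2): 5 + (-6) + 26 + 21 = 46
σ = (3, 2, 1, 4): 5 + 4 + (-9) + (-4) = -4
σ = (3, 2, 4, 1): 5 + 4 + 26 + 10 = 45
σ = (3, 4, 1, 2): 5 + 29 + (-9) + 21 = 46
σ = (3, 4, 2, 1): 5 + 29 + (-9) + 10 = 35
σ = (4, 1, 2, 3): 19 + (-6) + (-9) + 11 = 15
σ = (4, 1, 3, 2): 19 + (-6) + 0 + 21 = 34
σ = (4, 2, 1, 3): 19 + 4 + (-9) + 11 = 25
σ = (4, 2, 3, 1): 19 + 4 + 0 + 10 = 33
σ = (4, 3, 1, 2): 19 + 0 + (-9) + 21 = 31
σ = (4, 3, 2, 1): 19 + 0 + (-9) + 10 = 20
Optimal value attained by: σ = (1, 4, 3, 2).
Answer: det⊕(M) = 59; verdict: SINGULAR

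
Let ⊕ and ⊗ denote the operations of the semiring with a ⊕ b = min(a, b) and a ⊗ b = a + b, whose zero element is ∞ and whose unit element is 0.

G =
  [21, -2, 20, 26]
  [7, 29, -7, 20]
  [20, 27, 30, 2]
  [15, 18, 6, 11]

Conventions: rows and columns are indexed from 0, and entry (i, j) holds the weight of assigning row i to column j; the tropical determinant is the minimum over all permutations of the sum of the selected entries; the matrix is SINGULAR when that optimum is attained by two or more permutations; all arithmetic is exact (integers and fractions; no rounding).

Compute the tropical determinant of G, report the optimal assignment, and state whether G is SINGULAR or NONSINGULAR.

σ = (0, 1, 2, 3): 21 + 29 + 30 + 11 = 91
σ = (0, 1, 3, 2): 21 + 29 + 2 + 6 = 58
σ = (0, 2, 1, 3): 21 + (-7) + 27 + 11 = 52
σ = (0, 2, 3, 1): 21 + (-7) + 2 + 18 = 34
σ = (0, 3, 1, 2): 21 + 20 + 27 + 6 = 74
σ = (0, 3, 2, 1): 21 + 20 + 30 + 18 = 89
σ = (1, 0, 2, 3): (-2) + 7 + 30 + 11 = 46
σ = (1, 0, 3, 2): (-2) + 7 + 2 + 6 = 13
σ = (1, 2, 0, 3): (-2) + (-7) + 20 + 11 = 22
σ = (1, 2, 3, 0): (-2) + (-7) + 2 + 15 = 8
σ = (1, 3, 0, 2): (-2) + 20 + 20 + 6 = 44
σ = (1, 3, 2, 0): (-2) + 20 + 30 + 15 = 63
σ = (2, 0, 1, 3): 20 + 7 + 27 + 11 = 65
σ = (2, 0, 3, 1): 20 + 7 + 2 + 18 = 47
σ = (2, 1, 0, 3): 20 + 29 + 20 + 11 = 80
σ = (2, 1, 3, 0): 20 + 29 + 2 + 15 = 66
σ = (2, 3, 0, 1): 20 + 20 + 20 + 18 = 78
σ = (2, 3, 1, 0): 20 + 20 + 27 + 15 = 82
σ = (3, 0, 1, 2): 26 + 7 + 27 + 6 = 66
σ = (3, 0, 2, 1): 26 + 7 + 30 + 18 = 81
σ = (3, 1, 0, 2): 26 + 29 + 20 + 6 = 81
σ = (3, 1, 2, 0): 26 + 29 + 30 + 15 = 100
σ = (3, 2, 0, 1): 26 + (-7) + 20 + 18 = 57
σ = (3, 2, 1, 0): 26 + (-7) + 27 + 15 = 61
Optimal value attained by: σ = (1, 2, 3, 0).
Answer: det⊕(G) = 8; verdict: NONSINGULAR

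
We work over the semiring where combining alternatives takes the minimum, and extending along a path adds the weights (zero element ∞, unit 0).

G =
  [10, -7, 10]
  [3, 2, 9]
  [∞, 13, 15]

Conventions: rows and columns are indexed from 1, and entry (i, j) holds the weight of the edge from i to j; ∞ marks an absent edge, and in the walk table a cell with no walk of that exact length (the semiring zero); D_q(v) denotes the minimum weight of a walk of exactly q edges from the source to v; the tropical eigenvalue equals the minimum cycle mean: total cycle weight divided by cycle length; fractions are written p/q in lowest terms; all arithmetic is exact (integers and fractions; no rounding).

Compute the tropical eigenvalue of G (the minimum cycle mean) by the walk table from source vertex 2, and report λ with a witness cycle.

q=0: [∞, 0, ∞]
q=1: [3, 2, 9]
q=2: [5, -4, 11]
q=3: [-1, -2, 5]
Optimal cycle mean attained by: cycle 1->2->1, total (-7) + 3, length 2.
Answer: λ = -2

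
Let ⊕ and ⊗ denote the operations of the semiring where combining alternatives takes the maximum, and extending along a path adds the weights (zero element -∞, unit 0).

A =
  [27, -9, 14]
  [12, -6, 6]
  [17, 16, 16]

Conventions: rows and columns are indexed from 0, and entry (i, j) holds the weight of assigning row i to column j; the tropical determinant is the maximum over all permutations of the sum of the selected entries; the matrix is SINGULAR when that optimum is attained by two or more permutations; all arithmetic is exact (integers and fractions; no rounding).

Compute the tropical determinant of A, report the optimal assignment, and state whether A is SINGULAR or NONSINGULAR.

σ = (0, 1, 2): 27 + (-6) + 16 = 37
σ = (0, 2, 1): 27 + 6 + 16 = 49
σ = (1, 0, 2): (-9) + 12 + 16 = 19
σ = (1, 2, 0): (-9) + 6 + 17 = 14
σ = (2, 0, 1): 14 + 12 + 16 = 42
σ = (2, 1, 0): 14 + (-6) + 17 = 25
Optimal value attained by: σ = (0, 2, 1).
Answer: det⊕(A) = 49; verdict: NONSINGULAR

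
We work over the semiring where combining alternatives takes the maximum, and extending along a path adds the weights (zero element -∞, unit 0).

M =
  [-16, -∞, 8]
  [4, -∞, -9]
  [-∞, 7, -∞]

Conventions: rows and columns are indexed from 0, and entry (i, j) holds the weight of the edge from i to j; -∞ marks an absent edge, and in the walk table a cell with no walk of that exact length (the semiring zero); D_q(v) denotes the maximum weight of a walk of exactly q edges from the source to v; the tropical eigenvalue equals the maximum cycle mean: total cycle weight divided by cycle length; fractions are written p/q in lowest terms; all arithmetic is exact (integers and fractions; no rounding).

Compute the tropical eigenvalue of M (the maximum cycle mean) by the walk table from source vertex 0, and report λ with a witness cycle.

q=0: [0, -∞, -∞]
q=1: [-16, -∞, 8]
q=2: [-32, 15, -8]
q=3: [19, -1, 6]
Optimal cycle mean attained by: cycle 0->2->1->0, total 8 + 7 + 4, length 3.
Answer: λ = 19/3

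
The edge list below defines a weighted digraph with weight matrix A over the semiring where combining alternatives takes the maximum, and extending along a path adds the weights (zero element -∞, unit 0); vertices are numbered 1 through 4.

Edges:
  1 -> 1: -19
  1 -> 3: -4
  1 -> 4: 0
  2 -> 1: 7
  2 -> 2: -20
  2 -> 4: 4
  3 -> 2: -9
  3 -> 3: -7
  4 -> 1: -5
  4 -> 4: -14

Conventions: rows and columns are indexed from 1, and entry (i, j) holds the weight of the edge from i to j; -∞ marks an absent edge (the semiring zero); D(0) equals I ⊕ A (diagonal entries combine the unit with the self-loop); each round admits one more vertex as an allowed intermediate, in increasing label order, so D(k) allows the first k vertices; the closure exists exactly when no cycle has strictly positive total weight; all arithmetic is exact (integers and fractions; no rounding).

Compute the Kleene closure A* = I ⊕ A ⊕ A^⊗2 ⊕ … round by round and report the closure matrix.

D(0):
  [0, -∞, -4, 0]
  [7, 0, -∞, 4]
  [-∞, -9, 0, -∞]
  [-5, -∞, -∞, 0]
D(1):
  [0, -∞, -4, 0]
  [7, 0, 3, 7]
  [-∞, -9, 0, -∞]
  [-5, -∞, -9, 0]
D(2):
  [0, -∞, -4, 0]
  [7, 0, 3, 7]
  [-2, -9, 0, -2]
  [-5, -∞, -9, 0]
D(3):
  [0, -13, -4, 0]
  [7, 0, 3, 7]
  [-2, -9, 0, -2]
  [-5, -18, -9, 0]
D(4):
  [0, -13, -4, 0]
  [7, 0, 3, 7]
  [-2, -9, 0, -2]
  [-5, -18, -9, 0]
Answer: A* = [[0, -13, -4, 0], [7, 0, 3, 7], [-2, -9, 0, -2], [-5, -18, -9, 0]]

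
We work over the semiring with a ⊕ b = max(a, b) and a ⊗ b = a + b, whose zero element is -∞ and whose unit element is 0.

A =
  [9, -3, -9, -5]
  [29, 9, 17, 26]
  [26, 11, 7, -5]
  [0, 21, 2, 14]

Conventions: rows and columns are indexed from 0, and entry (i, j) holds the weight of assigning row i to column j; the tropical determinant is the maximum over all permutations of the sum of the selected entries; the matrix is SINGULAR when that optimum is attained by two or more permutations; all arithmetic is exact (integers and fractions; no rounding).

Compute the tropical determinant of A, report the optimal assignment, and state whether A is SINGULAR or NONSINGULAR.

σ = (0, 1, 2, 3): 9 + 9 + 7 + 14 = 39
σ = (0, 1, 3, 2): 9 + 9 + (-5) + 2 = 15
σ = (0, 2, 1, 3): 9 + 17 + 11 + 14 = 51
σ = (0, 2, 3, 1): 9 + 17 + (-5) + 21 = 42
σ = (0, 3, 1, 2): 9 + 26 + 11 + 2 = 48
σ = (0, 3, 2, 1): 9 + 26 + 7 + 21 = 63
σ = (1, 0, 2, 3): (-3) + 29 + 7 + 14 = 47
σ = (1, 0, 3, 2): (-3) + 29 + (-5) + 2 = 23
σ = (1, 2, 0, 3): (-3) + 17 + 26 + 14 = 54
σ = (1, 2, 3, 0): (-3) + 17 + (-5) + 0 = 9
σ = (1, 3, 0, 2): (-3) + 26 + 26 + 2 = 51
σ = (1, 3, 2, 0): (-3) + 26 + 7 + 0 = 30
σ = (2, 0, 1, 3): (-9) + 29 + 11 + 14 = 45
σ = (2, 0, 3, 1): (-9) + 29 + (-5) + 21 = 36
σ = (2, 1, 0, 3): (-9) + 9 + 26 + 14 = 40
σ = (2, 1, 3, 0): (-9) + 9 + (-5) + 0 = -5
σ = (2, 3, 0, 1): (-9) + 26 + 26 + 21 = 64
σ = (2, 3, 1, 0): (-9) + 26 + 11 + 0 = 28
σ = (3, 0, 1, 2): (-5) + 29 + 11 + 2 = 37
σ = (3, 0, 2, 1): (-5) + 29 + 7 + 21 = 52
σ = (3, 1, 0, 2): (-5) + 9 + 26 + 2 = 32
σ = (3, 1, 2, 0): (-5) + 9 + 7 + 0 = 11
σ = (3, 2, 0, 1): (-5) + 17 + 26 + 21 = 59
σ = (3, 2, 1, 0): (-5) + 17 + 11 + 0 = 23
Optimal value attained by: σ = (2, 3, 0, 1).
Answer: det⊕(A) = 64; verdict: NONSINGULAR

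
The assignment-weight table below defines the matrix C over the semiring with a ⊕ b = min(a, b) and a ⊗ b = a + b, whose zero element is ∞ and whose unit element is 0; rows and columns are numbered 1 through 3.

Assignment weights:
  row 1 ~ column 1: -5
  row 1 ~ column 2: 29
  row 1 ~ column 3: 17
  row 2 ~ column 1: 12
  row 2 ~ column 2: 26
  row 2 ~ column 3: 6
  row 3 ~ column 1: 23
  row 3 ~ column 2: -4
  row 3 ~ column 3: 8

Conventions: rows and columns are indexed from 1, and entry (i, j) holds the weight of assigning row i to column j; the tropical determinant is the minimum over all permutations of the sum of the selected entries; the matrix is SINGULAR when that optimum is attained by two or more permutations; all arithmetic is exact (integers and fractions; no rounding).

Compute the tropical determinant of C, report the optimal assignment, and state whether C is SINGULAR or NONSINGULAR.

σ = (1, 2, 3): (-5) + 26 + 8 = 29
σ = (1, 3, 2): (-5) + 6 + (-4) = -3
σ = (2, 1, 3): 29 + 12 + 8 = 49
σ = (2, 3, 1): 29 + 6 + 23 = 58
σ = (3, 1, 2): 17 + 12 + (-4) = 25
σ = (3, 2, 1): 17 + 26 + 23 = 66
Optimal value attained by: σ = (1, 3, 2).
Answer: det⊕(C) = -3; verdict: NONSINGULAR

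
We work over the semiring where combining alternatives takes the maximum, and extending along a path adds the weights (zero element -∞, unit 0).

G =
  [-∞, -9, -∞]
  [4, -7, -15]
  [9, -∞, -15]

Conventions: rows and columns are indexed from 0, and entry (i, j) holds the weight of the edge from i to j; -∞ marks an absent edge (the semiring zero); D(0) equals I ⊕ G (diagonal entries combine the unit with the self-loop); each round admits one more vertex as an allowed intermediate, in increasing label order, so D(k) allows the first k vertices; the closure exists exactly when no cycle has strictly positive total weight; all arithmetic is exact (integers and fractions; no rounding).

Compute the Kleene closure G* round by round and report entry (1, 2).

D(0):
  [0, -9, -∞]
  [4, 0, -15]
  [9, -∞, 0]
D(1):
  [0, -9, -∞]
  [4, 0, -15]
  [9, 0, 0]
D(2):
  [0, -9, -24]
  [4, 0, -15]
  [9, 0, 0]
D(3):
  [0, -9, -24]
  [4, 0, -15]
  [9, 0, 0]
Answer: G*[1][2] = -15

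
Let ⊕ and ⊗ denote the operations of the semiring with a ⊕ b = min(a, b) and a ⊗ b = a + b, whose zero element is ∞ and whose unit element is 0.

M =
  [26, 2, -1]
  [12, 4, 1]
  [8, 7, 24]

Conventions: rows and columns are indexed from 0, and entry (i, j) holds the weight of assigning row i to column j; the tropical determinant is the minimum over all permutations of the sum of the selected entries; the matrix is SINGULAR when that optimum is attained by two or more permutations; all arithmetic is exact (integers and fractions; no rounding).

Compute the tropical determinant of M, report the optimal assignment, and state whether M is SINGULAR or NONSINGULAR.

σ = (0, 1, 2): 26 + 4 + 24 = 54
σ = (0, 2, 1): 26 + 1 + 7 = 34
σ = (1, 0, 2): 2 + 12 + 24 = 38
σ = (1, 2, 0): 2 + 1 + 8 = 11
σ = (2, 0, 1): (-1) + 12 + 7 = 18
σ = (2, 1, 0): (-1) + 4 + 8 = 11
Optimal value attained by: σ = (1, 2, 0).
Answer: det⊕(M) = 11; verdict: SINGULAR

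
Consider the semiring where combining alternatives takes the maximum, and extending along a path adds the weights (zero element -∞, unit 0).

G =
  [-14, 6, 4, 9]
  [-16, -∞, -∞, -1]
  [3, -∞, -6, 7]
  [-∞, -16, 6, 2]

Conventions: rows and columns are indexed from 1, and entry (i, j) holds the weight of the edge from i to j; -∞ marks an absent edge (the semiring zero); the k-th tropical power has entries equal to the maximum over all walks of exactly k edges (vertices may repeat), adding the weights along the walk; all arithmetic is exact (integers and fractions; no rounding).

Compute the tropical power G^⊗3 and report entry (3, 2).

G^⊗2:
  [7, -7, 15, 11]
  [-30, -10, 5, 1]
  [-3, 9, 13, 12]
  [9, -14, 8, 13]
G^⊗3:
  [18, 13, 17, 22]
  [8, -15, 7, 12]
  [16, 3, 18, 20]
  [11, 15, 19, 18]
Key observation: the optimum is the walk 3->3->1->2, with weight (-6) + 3 + 6 = 3.
Optimal value attained by: walk 3->3->1->2.
Answer: (G^⊗3)[3][2] = 3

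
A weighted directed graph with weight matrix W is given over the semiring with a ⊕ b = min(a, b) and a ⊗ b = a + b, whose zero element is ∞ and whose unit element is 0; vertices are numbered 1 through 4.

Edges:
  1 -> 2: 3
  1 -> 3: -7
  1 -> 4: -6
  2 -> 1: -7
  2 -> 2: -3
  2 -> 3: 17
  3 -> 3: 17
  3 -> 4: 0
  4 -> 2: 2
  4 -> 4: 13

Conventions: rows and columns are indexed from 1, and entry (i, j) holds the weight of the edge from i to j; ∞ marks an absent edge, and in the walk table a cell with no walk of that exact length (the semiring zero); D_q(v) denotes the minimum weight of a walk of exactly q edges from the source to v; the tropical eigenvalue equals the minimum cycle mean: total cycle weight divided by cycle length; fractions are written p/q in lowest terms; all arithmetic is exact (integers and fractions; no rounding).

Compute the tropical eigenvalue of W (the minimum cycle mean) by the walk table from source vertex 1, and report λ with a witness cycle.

q=0: [0, ∞, ∞, ∞]
q=1: [∞, 3, -7, -6]
q=2: [-4, -4, 10, -7]
q=3: [-11, -7, -11, -10]
q=4: [-14, -10, -18, -17]
Optimal cycle mean attained by: cycle 1->4->2->1, total (-6) + 2 + (-7), length 3.
Answer: λ = -11/3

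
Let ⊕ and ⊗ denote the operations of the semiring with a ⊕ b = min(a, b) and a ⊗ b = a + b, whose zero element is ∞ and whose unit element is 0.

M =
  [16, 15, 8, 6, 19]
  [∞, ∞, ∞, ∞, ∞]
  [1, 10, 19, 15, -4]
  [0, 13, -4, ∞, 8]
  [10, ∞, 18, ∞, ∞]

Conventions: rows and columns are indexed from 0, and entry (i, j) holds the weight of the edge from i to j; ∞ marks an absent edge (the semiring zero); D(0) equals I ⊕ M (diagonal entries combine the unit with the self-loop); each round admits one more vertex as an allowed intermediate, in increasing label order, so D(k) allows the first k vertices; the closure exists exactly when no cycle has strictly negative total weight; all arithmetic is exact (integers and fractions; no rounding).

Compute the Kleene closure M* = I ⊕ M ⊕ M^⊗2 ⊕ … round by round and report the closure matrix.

D(0):
  [0, 15, 8, 6, 19]
  [∞, 0, ∞, ∞, ∞]
  [1, 10, 0, 15, -4]
  [0, 13, -4, 0, 8]
  [10, ∞, 18, ∞, 0]
D(1):
  [0, 15, 8, 6, 19]
  [∞, 0, ∞, ∞, ∞]
  [1, 10, 0, 7, -4]
  [0, 13, -4, 0, 8]
  [10, 25, 18, 16, 0]
D(2):
  [0, 15, 8, 6, 19]
  [∞, 0, ∞, ∞, ∞]
  [1, 10, 0, 7, -4]
  [0, 13, -4, 0, 8]
  [10, 25, 18, 16, 0]
D(3):
  [0, 15, 8, 6, 4]
  [∞, 0, ∞, ∞, ∞]
  [1, 10, 0, 7, -4]
  [-3, 6, -4, 0, -8]
  [10, 25, 18, 16, 0]
D(4):
  [0, 12, 2, 6, -2]
  [∞, 0, ∞, ∞, ∞]
  [1, 10, 0, 7, -4]
  [-3, 6, -4, 0, -8]
  [10, 22, 12, 16, 0]
D(5):
  [0, 12, 2, 6, -2]
  [∞, 0, ∞, ∞, ∞]
  [1, 10, 0, 7, -4]
  [-3, 6, -4, 0, -8]
  [10, 22, 12, 16, 0]
Answer: M* = [[0, 12, 2, 6, -2], [∞, 0, ∞, ∞, ∞], [1, 10, 0, 7, -4], [-3, 6, -4, 0, -8], [10, 22, 12, 16, 0]]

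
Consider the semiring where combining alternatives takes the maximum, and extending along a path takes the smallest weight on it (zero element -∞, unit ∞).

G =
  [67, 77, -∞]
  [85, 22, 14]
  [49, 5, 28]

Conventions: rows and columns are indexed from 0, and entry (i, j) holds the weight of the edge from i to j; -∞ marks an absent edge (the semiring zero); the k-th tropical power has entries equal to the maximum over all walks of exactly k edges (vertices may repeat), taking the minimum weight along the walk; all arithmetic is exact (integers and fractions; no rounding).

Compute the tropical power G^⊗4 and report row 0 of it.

G^⊗2:
  [77, 67, 14]
  [67, 77, 14]
  [49, 49, 28]
G^⊗3:
  [67, 77, 14]
  [77, 67, 14]
  [49, 49, 28]
G^⊗4:
  [77, 67, 14]
  [67, 77, 14]
  [49, 49, 28]
Answer: row 0 of G^⊗4 = [77, 67, 14]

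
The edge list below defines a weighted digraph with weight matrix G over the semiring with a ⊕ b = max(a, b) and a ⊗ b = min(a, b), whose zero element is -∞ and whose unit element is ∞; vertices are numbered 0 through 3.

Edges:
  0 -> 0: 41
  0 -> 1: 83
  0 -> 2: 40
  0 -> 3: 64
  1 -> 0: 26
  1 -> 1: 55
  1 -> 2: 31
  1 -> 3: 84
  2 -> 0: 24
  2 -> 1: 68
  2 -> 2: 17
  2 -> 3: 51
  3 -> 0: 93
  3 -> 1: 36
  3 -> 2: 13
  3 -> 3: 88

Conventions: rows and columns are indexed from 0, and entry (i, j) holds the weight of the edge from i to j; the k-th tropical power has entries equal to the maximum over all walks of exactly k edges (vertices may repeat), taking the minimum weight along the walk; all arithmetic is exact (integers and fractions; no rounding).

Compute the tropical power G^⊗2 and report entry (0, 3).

G^⊗2:
  [64, 55, 40, 83]
  [84, 55, 31, 84]
  [51, 55, 31, 68]
  [88, 83, 40, 88]
Key observation: the optimum is the walk 0->1->3, with weight 83 min 84 = 83.
Optimal value attained by: walk 0->1->3.
Answer: (G^⊗2)[0][3] = 83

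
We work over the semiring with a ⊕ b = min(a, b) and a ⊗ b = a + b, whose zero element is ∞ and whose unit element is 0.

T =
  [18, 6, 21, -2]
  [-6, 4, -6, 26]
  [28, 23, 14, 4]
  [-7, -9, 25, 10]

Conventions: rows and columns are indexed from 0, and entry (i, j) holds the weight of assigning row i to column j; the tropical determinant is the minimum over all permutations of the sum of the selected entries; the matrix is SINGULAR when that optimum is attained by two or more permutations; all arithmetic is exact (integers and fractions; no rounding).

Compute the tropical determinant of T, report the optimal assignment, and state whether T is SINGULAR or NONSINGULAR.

σ = (0, 1, 2, 3): 18 + 4 + 14 + 10 = 46
σ = (0, 1, 3, 2): 18 + 4 + 4 + 25 = 51
σ = (0, 2, 1, 3): 18 + (-6) + 23 + 10 = 45
σ = (0, 2, 3, 1): 18 + (-6) + 4 + (-9) = 7
σ = (0, 3, 1, 2): 18 + 26 + 23 + 25 = 92
σ = (0, 3, 2, 1): 18 + 26 + 14 + (-9) = 49
σ = (1, 0, 2, 3): 6 + (-6) + 14 + 10 = 24
σ = (1, 0, 3, 2): 6 + (-6) + 4 + 25 = 29
σ = (1, 2, 0, 3): 6 + (-6) + 28 + 10 = 38
σ = (1, 2, 3, 0): 6 + (-6) + 4 + (-7) = -3
σ = (1, 3, 0, 2): 6 + 26 + 28 + 25 = 85
σ = (1, 3, 2, 0): 6 + 26 + 14 + (-7) = 39
σ = (2, 0, 1, 3): 21 + (-6) + 23 + 10 = 48
σ = (2, 0, 3, 1): 21 + (-6) + 4 + (-9) = 10
σ = (2, 1, 0, 3): 21 + 4 + 28 + 10 = 63
σ = (2, 1, 3, 0): 21 + 4 + 4 + (-7) = 22
σ = (2, 3, 0, 1): 21 + 26 + 28 + (-9) = 66
σ = (2, 3, 1, 0): 21 + 26 + 23 + (-7) = 63
σ = (3, 0, 1, 2): (-2) + (-6) + 23 + 25 = 40
σ = (3, 0, 2, 1): (-2) + (-6) + 14 + (-9) = -3
σ = (3, 1, 0, 2): (-2) + 4 + 28 + 25 = 55
σ = (3, 1, 2, 0): (-2) + 4 + 14 + (-7) = 9
σ = (3, 2, 0, 1): (-2) + (-6) + 28 + (-9) = 11
σ = (3, 2, 1, 0): (-2) + (-6) + 23 + (-7) = 8
Optimal value attained by: σ = (1, 2, 3, 0).
Answer: det⊕(T) = -3; verdict: SINGULAR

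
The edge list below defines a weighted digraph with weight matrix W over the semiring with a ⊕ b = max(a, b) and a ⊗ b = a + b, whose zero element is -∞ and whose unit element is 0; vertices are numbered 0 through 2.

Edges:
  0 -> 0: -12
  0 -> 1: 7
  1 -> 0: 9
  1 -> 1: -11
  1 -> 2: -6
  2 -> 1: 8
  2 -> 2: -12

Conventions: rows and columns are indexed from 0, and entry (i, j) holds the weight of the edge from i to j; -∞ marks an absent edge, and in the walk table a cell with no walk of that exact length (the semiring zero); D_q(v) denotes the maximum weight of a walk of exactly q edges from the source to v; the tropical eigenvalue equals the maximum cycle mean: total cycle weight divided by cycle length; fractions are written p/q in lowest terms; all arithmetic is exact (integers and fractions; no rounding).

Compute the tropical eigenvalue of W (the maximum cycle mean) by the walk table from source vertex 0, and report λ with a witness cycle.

q=0: [0, -∞, -∞]
q=1: [-12, 7, -∞]
q=2: [16, -4, 1]
q=3: [5, 23, -10]
Optimal cycle mean attained by: cycle 0->1->0, total 7 + 9, length 2.
Answer: λ = 8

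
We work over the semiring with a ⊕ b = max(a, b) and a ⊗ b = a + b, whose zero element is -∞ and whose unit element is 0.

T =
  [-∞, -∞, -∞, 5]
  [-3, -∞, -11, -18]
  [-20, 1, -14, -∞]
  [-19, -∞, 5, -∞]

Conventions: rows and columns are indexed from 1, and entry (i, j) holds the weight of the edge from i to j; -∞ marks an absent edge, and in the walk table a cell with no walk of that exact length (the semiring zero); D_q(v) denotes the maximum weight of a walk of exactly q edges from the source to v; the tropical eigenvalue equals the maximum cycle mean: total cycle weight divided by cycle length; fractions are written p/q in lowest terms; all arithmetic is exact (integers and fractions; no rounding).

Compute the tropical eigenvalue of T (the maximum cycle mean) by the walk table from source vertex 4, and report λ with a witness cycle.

q=0: [-∞, -∞, -∞, 0]
q=1: [-19, -∞, 5, -∞]
q=2: [-15, 6, -9, -14]
q=3: [3, -8, -5, -10]
q=4: [-11, -4, -5, 8]
Optimal cycle mean attained by: cycle 1->4->3->2->1, total 5 + 5 + 1 + (-3), length 4.
Answer: λ = 2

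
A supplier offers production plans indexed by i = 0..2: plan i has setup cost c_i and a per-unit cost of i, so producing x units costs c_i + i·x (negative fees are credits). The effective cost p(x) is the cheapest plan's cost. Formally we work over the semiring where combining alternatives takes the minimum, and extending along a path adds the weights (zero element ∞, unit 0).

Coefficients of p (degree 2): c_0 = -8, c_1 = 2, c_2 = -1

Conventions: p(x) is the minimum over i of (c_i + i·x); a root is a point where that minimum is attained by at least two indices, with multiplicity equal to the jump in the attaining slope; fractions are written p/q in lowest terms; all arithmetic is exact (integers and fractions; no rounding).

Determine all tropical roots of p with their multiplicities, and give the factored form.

hull edge (i=0, c=-8) to (i=2, c=-1): slope 7/2, span 2
Factored form: p(x) = -1 ⊗ (x ⊕ (-7/2)) ⊗ (x ⊕ (-7/2))
Answer: roots = -7/2 (mult 2)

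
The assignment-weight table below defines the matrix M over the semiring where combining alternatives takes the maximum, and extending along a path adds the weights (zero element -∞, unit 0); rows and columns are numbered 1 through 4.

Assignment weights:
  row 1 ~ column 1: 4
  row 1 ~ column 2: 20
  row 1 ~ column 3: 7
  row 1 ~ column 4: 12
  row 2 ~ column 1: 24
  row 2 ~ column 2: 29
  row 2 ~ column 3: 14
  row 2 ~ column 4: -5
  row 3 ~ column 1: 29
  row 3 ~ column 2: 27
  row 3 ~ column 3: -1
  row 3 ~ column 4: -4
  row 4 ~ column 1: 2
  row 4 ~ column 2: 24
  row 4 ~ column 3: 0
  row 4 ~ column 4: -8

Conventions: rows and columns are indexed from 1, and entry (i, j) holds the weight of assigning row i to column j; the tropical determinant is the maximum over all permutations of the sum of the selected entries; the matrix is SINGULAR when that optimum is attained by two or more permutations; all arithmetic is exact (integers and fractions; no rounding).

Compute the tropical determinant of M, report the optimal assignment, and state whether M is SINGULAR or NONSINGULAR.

σ = (1, 2, 3, 4): 4 + 29 + (-1) + (-8) = 24
σ = (1, 2, 4, 3): 4 + 29 + (-4) + 0 = 29
σ = (1, 3, 2, 4): 4 + 14 + 27 + (-8) = 37
σ = (1, 3, 4, 2): 4 + 14 + (-4) + 24 = 38
σ = (1, 4, 2, 3): 4 + (-5) + 27 + 0 = 26
σ = (1, 4, 3, 2): 4 + (-5) + (-1) + 24 = 22
σ = (2, 1, 3, 4): 20 + 24 + (-1) + (-8) = 35
σ = (2, 1, 4, 3): 20 + 24 + (-4) + 0 = 40
σ = (2, 3, 1, 4): 20 + 14 + 29 + (-8) = 55
σ = (2, 3, 4, 1): 20 + 14 + (-4) + 2 = 32
σ = (2, 4, 1, 3): 20 + (-5) + 29 + 0 = 44
σ = (2, 4, 3, 1): 20 + (-5) + (-1) + 2 = 16
σ = (3, 1, 2, 4): 7 + 24 + 27 + (-8) = 50
σ = (3, 1, 4, 2): 7 + 24 + (-4) + 24 = 51
σ = (3, 2, 1, 4): 7 + 29 + 29 + (-8) = 57
σ = (3, 2, 4, 1): 7 + 29 + (-4) + 2 = 34
σ = (3, 4, 1, 2): 7 + (-5) + 29 + 24 = 55
σ = (3, 4, 2, 1): 7 + (-5) + 27 + 2 = 31
σ = (4, 1, 2, 3): 12 + 24 + 27 + 0 = 63
σ = (4, 1, 3, 2): 12 + 24 + (-1) + 24 = 59
σ = (4, 2, 1, 3): 12 + 29 + 29 + 0 = 70
σ = (4, 2, 3, 1): 12 + 29 + (-1) + 2 = 42
σ = (4, 3, 1, 2): 12 + 14 + 29 + 24 = 79
σ = (4, 3, 2, 1): 12 + 14 + 27 + 2 = 55
Optimal value attained by: σ = (4, 3, 1, 2).
Answer: det⊕(M) = 79; verdict: NONSINGULAR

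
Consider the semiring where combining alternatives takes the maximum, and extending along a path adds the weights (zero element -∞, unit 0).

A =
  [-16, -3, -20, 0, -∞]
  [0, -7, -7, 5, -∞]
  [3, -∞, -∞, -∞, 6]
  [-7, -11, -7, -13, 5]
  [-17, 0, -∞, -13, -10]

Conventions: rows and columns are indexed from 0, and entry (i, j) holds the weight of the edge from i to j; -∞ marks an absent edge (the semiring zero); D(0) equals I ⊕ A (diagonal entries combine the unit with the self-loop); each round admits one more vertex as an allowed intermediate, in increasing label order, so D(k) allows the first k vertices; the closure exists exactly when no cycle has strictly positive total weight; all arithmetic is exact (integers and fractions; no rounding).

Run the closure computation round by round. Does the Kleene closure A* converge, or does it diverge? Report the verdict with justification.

D(0):
  [0, -3, -20, 0, -∞]
  [0, 0, -7, 5, -∞]
  [3, -∞, 0, -∞, 6]
  [-7, -11, -7, 0, 5]
  [-17, 0, -∞, -13, 0]
D(1):
  [0, -3, -20, 0, -∞]
  [0, 0, -7, 5, -∞]
  [3, 0, 0, 3, 6]
  [-7, -10, -7, 0, 5]
  [-17, 0, -37, -13, 0]
D(2):
  [0, -3, -10, 2, -∞]
  [0, 0, -7, 5, -∞]
  [3, 0, 0, 5, 6]
  [-7, -10, -7, 0, 5]
  [0, 0, -7, 5, 0]
D(3):
  [0, -3, -10, 2, -4]
  [0, 0, -7, 5, -1]
  [3, 0, 0, 5, 6]
  [-4, -7, -7, 0, 5]
  [0, 0, -7, 5, 0]
Detection: at round 4, diagonal entry (4, 4) turns strictly positive.
Key observation: the cycle 4->1->0->3->4 has total weight 0 + 0 + 0 + 5, which is strictly positive.
Answer: DIVERGES — positive cycle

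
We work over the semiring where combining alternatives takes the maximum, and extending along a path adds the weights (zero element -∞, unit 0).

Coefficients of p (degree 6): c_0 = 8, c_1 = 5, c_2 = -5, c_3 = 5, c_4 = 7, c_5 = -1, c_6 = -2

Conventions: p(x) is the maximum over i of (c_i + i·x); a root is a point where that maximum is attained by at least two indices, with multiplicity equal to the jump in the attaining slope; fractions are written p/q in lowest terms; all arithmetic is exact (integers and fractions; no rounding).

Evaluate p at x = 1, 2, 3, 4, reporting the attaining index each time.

p(1) = max(8+0·1=8, 5+1·1=6, -5+2·1=-3, 5+3·1=8, 7+4·1=11, -1+5·1=4, -2+6·1=4) = 11 (attained by i=4)
p(2) = max(8+0·2=8, 5+1·2=7, -5+2·2=-1, 5+3·2=11, 7+4·2=15, -1+5·2=9, -2+6·2=10) = 15 (attained by i=4)
p(3) = max(8+0·3=8, 5+1·3=8, -5+2·3=1, 5+3·3=14, 7+4·3=19, -1+5·3=14, -2+6·3=16) = 19 (attained by i=4)
p(4) = max(8+0·4=8, 5+1·4=9, -5+2·4=3, 5+3·4=17, 7+4·4=23, -1+5·4=19, -2+6·4=22) = 23 (attained by i=4)
Answer: p(1) = 11; p(2) = 15; p(3) = 19; p(4) = 23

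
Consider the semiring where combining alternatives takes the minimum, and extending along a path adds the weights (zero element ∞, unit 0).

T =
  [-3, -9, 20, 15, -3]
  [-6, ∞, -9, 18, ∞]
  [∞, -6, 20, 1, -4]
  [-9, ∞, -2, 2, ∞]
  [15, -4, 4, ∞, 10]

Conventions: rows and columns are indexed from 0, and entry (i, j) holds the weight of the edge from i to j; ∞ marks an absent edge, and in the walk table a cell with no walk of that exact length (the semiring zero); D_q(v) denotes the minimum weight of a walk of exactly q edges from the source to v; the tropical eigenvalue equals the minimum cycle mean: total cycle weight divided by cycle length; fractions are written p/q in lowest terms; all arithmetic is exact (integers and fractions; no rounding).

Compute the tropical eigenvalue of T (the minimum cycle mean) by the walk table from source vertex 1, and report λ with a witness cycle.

q=0: [∞, 0, ∞, ∞, ∞]
q=1: [-6, ∞, -9, 18, ∞]
q=2: [-9, -15, 11, -8, -13]
q=3: [-21, -18, -24, -6, -12]
q=4: [-24, -30, -27, -23, -28]
q=5: [-36, -33, -39, -26, -31]
Optimal cycle mean attained by: cycle 0->1->0, total (-9) + (-6), length 2.
Answer: λ = -15/2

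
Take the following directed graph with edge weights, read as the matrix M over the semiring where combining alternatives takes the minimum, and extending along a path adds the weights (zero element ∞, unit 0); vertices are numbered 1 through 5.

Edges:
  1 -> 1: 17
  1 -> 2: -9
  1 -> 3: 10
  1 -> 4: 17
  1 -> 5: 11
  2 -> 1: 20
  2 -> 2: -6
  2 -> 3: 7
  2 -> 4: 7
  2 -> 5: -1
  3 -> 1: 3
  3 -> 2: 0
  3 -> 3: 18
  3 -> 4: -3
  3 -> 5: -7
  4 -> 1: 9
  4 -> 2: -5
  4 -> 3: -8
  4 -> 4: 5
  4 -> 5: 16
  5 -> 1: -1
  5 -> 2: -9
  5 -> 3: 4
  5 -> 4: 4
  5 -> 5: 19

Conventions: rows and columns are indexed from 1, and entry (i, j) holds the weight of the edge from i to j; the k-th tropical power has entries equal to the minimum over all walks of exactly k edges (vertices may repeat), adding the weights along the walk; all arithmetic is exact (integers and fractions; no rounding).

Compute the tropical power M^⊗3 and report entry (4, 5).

M^⊗2:
  [10, -15, -2, -2, -10]
  [-2, -12, -1, 1, -7]
  [-8, -16, -11, -3, -1]
  [-5, -11, -3, -11, -15]
  [7, -15, -4, -2, -10]
M^⊗3:
  [-11, -21, -10, -8, -16]
  [-8, -18, -7, -5, -13]
  [-8, -22, -11, -14, -18]
  [-16, -24, -19, -11, -12]
  [-11, -21, -10, -8, -16]
Key observation: the optimum is the walk 4->2->2->5, with weight (-5) + (-6) + (-1) = -12.
Optimal value attained by: walk 4->2->2->5.
Answer: (M^⊗3)[4][5] = -12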